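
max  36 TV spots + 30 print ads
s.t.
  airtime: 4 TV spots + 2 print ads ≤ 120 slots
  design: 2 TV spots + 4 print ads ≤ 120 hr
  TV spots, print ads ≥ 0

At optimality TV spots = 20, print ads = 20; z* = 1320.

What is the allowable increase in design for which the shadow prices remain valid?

Binding constraints: airtime, design. The basis is B = [[4,2],[2,4]] with det 12.
Per unit increase in design, x* moves by d = (-0.1667, 0.3333).
The basis stays optimal until TV spots reaches 0; allowable increase = 120 hr.

120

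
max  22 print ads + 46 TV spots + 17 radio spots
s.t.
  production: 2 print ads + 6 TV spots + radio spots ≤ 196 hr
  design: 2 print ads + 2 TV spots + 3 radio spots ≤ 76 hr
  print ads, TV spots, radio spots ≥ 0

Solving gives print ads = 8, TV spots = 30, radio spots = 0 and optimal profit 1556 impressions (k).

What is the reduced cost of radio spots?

Both production and design are binding at x*.
Dual feasibility on the basic columns requires 2·y_production + 2·y_design = 22, 6·y_production + 2·y_design = 46.
This yields shadow prices y_production = 6, y_design = 5.
Reduced cost of radio spots: c₃ − yᵀa₃ = 17 − (6·1 + 5·3) = 17 − 21 = -4.

-4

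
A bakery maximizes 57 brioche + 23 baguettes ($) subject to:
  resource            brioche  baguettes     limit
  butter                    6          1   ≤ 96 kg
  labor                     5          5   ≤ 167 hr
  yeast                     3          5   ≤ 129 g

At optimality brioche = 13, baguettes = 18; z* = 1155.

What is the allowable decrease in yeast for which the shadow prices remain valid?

Binding constraints: butter, yeast. The basis is B = [[6,1],[3,5]] with det 27.
Per unit decrease in yeast, x* moves by d = (0.037, -0.2222).
The basis stays optimal until baguettes reaches 0; allowable decrease = 81 g.

81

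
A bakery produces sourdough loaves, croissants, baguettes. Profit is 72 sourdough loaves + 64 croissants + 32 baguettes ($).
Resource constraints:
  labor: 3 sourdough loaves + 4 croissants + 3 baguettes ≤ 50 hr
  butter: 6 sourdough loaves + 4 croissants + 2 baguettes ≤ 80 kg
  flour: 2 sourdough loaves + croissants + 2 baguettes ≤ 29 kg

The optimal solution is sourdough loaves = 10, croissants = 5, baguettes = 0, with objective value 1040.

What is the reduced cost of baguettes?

Check each constraint at x*: labor 50/50 (tight); butter 80/80 (tight); flour 25/29 (slack 4).
Slack constraints have shadow price 0 (complementary slackness).
Dual feasibility on the basic columns requires 3·y_labor + 6·y_butter = 72, 4·y_labor + 4·y_butter = 64.
This yields shadow prices y_labor = 8, y_butter = 8.
Reduced cost of baguettes: c₃ − yᵀa₃ = 32 − (8·3 + 8·2) = 32 − 40 = -8.

-8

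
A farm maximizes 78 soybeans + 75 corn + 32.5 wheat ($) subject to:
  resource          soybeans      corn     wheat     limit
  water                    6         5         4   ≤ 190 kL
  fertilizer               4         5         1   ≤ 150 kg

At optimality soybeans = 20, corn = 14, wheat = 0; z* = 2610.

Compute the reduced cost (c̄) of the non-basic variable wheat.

-9.5

Check each constraint at x*: water 190/190 (tight); fertilizer 150/150 (tight).
From A_Bᵀ y = c: 6·y_water + 4·y_fertilizer = 78; 5·y_water + 5·y_fertilizer = 75.
Solving: y_water = 9, y_fertilizer = 6.
Reduced cost of wheat: c₃ − yᵀa₃ = 32.5 − (9·4 + 6·1) = 32.5 − 42 = -9.5.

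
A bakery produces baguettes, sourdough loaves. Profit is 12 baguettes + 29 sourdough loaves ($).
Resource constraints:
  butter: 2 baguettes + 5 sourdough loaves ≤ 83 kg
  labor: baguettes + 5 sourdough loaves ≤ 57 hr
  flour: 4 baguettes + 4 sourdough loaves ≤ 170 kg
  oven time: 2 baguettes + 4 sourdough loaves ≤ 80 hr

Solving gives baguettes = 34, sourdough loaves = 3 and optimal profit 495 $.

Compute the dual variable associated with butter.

Binding: butter and oven time. Non-binding: labor (8 unused), flour (22 unused).
By complementary slackness, y = 0 for the non-binding constraints.
The binding rows give the dual system: 2·y_butter + 2·y_oven time = 12 and 5·y_butter + 4·y_oven time = 29.
→ y_butter = 5 and y_oven time = 1.
Shadow price of butter = 5.

5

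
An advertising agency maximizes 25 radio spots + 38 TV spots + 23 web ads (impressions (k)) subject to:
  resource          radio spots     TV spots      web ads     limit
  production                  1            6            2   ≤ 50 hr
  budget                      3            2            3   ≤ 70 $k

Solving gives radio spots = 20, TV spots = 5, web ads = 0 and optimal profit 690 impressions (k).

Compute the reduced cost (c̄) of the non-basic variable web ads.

At the optimum: production uses 50 of 50 (binding); budget uses 70 of 70 (binding).
The binding rows give the dual system: 1·y_production + 3·y_budget = 25 and 6·y_production + 2·y_budget = 38.
Solving: y_production = 4, y_budget = 7.
Reduced cost of web ads: c₃ − yᵀa₃ = 23 − (4·2 + 7·3) = 23 − 29 = -6.

-6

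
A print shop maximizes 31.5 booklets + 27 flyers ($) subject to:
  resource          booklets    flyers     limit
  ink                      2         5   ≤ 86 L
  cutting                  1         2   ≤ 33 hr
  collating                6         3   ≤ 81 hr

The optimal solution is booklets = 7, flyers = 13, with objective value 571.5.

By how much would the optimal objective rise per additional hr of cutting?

Check each constraint at x*: ink 79/86 (slack 7); cutting 33/33 (tight); collating 81/81 (tight).
Slack constraints have shadow price 0 (complementary slackness).
Dual feasibility on the basic columns requires 1·y_cutting + 6·y_collating = 31.5, 2·y_cutting + 3·y_collating = 27.
Solving: y_cutting = 7.5, y_collating = 4.
Shadow price of cutting = 7.5.

7.5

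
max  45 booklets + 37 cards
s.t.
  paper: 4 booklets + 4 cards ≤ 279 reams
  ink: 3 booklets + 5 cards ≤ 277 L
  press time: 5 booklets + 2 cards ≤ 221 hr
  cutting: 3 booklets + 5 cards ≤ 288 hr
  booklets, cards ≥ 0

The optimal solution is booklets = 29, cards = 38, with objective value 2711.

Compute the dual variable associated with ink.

5

Check each constraint at x*: paper 268/279 (slack 11); ink 277/277 (tight); press time 221/221 (tight); cutting 277/288 (slack 11).
Slack constraints have shadow price 0 (complementary slackness).
Dual feasibility on the basic columns requires 3·y_ink + 5·y_press time = 45, 5·y_ink + 2·y_press time = 37.
→ y_ink = 5 and y_press time = 6.
Shadow price of ink = 5.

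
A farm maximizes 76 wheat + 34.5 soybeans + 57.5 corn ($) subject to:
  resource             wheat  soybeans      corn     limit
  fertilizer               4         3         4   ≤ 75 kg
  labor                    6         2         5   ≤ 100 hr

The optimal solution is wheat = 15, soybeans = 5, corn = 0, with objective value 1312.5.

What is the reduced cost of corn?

-9.5

At the optimum: fertilizer uses 75 of 75 (binding); labor uses 100 of 100 (binding).
Dual feasibility on the basic columns requires 4·y_fertilizer + 6·y_labor = 76, 3·y_fertilizer + 2·y_labor = 34.5.
This yields shadow prices y_fertilizer = 5.5, y_labor = 9.
Reduced cost of corn: c₃ − yᵀa₃ = 57.5 − (5.5·4 + 9·5) = 57.5 − 67 = -9.5.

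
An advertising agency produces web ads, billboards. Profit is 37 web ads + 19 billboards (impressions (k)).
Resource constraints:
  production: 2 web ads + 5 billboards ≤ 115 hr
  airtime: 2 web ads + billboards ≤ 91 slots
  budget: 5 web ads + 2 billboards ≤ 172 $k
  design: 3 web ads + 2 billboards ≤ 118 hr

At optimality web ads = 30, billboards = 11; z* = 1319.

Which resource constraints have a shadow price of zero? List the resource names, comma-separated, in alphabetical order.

airtime, design

production: 115/115 (binding)
airtime: 71/91 (slack 20)
budget: 172/172 (binding)
design: 112/118 (slack 6)
By complementary slackness, a constraint with positive slack has shadow price 0 → airtime, design.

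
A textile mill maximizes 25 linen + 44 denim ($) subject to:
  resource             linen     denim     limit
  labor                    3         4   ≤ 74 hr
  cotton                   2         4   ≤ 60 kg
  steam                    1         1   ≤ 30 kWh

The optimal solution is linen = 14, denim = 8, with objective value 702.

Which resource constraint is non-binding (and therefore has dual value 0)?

labor: 74/74 (binding)
cotton: 60/60 (binding)
steam: 22/30 (slack 8)
By complementary slackness, a constraint with positive slack has shadow price 0 → steam.

steam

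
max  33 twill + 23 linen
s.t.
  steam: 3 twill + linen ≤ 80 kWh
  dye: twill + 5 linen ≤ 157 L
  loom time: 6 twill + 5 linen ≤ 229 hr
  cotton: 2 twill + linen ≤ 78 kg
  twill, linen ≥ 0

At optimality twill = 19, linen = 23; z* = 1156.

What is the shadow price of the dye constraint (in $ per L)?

Binding: steam and loom time. Non-binding: dye (23 unused), cotton (17 unused).
By complementary slackness, y = 0 for the non-binding constraints.
The binding rows give the dual system: 3·y_steam + 6·y_loom time = 33 and 1·y_steam + 5·y_loom time = 23.
→ y_steam = 3 and y_loom time = 4.
Shadow price of dye = 0.

0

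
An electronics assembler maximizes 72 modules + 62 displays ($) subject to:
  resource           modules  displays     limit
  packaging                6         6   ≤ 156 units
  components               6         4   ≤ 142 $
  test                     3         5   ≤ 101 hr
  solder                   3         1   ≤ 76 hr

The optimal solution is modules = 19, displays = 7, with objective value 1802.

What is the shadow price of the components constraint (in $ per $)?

5

Binding: packaging and components. Non-binding: test (9 unused), solder (12 unused).
Slack constraints have shadow price 0 (complementary slackness).
The binding rows give the dual system: 6·y_packaging + 6·y_components = 72 and 6·y_packaging + 4·y_components = 62.
→ y_packaging = 7 and y_components = 5.
Shadow price of components = 5.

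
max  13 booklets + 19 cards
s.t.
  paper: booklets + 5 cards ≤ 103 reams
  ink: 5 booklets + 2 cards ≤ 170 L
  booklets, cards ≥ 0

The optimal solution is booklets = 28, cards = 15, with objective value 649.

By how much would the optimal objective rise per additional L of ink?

At the optimum: paper uses 103 of 103 (binding); ink uses 170 of 170 (binding).
Dual feasibility on the basic columns requires 1·y_paper + 5·y_ink = 13, 5·y_paper + 2·y_ink = 19.
→ y_paper = 3 and y_ink = 2.
Shadow price of ink = 2.

2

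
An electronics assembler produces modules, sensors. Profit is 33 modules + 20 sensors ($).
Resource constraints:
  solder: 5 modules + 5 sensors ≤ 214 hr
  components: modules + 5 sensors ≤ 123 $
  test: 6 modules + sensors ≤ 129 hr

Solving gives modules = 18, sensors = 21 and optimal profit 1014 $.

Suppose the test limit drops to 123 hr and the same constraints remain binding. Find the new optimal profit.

Check each constraint at x*: solder 195/214 (slack 19); components 123/123 (tight); test 129/129 (tight).
Slack constraints have shadow price 0 (complementary slackness).
Dual feasibility on the basic columns requires 1·y_components + 6·y_test = 33, 5·y_components + 1·y_test = 20.
This yields shadow prices y_components = 3, y_test = 5.
Δz = y_test·Δb = 5 × (-6) = -30, so new z* = 1014 − 30 = 984.

984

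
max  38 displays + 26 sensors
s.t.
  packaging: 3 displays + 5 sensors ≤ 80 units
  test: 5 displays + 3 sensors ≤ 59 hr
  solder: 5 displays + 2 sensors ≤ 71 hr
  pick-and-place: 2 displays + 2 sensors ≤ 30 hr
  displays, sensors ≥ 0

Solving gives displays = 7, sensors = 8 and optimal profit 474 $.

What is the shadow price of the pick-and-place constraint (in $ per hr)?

At the optimum: packaging uses 61 of 80 (slack = 19); test uses 59 of 59 (binding); solder uses 51 of 71 (slack = 20); pick-and-place uses 30 of 30 (binding).
Since packaging, solder are not tight, their duals are 0.
Dual feasibility on the basic columns requires 5·y_test + 2·y_pick-and-place = 38, 3·y_test + 2·y_pick-and-place = 26.
This yields shadow prices y_test = 6, y_pick-and-place = 4.
Shadow price of pick-and-place = 4.

4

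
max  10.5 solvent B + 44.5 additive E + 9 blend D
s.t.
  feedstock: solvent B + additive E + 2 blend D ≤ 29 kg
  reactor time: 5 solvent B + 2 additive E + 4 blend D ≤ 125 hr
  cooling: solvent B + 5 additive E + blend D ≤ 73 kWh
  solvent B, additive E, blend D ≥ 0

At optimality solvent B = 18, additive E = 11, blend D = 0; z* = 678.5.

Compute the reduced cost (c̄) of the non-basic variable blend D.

-3.5

Check each constraint at x*: feedstock 29/29 (tight); reactor time 112/125 (slack 13); cooling 73/73 (tight).
Slack constraints have shadow price 0 (complementary slackness).
Dual feasibility on the basic columns requires 1·y_feedstock + 1·y_cooling = 10.5, 1·y_feedstock + 5·y_cooling = 44.5.
This yields shadow prices y_feedstock = 2, y_cooling = 8.5.
Reduced cost of blend D: c₃ − yᵀa₃ = 9 − (2·2 + 8.5·1) = 9 − 12.5 = -3.5.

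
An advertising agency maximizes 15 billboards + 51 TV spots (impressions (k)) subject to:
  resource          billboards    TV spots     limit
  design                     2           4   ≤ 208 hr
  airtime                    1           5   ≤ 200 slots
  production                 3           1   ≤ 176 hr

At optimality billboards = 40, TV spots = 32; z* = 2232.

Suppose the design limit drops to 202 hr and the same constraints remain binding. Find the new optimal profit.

Binding: design and airtime. Non-binding: production (24 unused).
By complementary slackness, y = 0 for the non-binding constraint.
Dual feasibility on the basic columns requires 2·y_design + 1·y_airtime = 15, 4·y_design + 5·y_airtime = 51.
→ y_design = 4 and y_airtime = 7.
Δz = y_design·Δb = 4 × (-6) = -24, so new z* = 2232 − 24 = 2208.

2208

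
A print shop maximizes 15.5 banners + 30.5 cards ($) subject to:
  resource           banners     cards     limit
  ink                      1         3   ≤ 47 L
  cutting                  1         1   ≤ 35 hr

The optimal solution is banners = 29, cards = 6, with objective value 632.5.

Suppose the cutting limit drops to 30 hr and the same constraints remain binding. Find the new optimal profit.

592.5

At the optimum: ink uses 47 of 47 (binding); cutting uses 35 of 35 (binding).
The binding rows give the dual system: 1·y_ink + 1·y_cutting = 15.5 and 3·y_ink + 1·y_cutting = 30.5.
Solving: y_ink = 7.5, y_cutting = 8.
Δz = y_cutting·Δb = 8 × (-5) = -40, so new z* = 632.5 − 40 = 592.5.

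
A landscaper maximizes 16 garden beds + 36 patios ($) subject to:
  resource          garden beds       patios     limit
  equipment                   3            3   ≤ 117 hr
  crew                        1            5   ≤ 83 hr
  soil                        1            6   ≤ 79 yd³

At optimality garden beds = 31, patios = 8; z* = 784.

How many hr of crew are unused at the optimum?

12

crew used = 1·31 + 5·8 = 71; slack = 83 − 71 = 12.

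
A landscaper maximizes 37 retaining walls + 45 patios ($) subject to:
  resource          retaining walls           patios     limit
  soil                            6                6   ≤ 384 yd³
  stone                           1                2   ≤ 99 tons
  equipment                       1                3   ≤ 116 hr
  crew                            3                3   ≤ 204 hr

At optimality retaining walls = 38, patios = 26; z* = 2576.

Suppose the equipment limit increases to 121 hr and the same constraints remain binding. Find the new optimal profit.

2596

At the optimum: soil uses 384 of 384 (binding); stone uses 90 of 99 (slack = 9); equipment uses 116 of 116 (binding); crew uses 192 of 204 (slack = 12).
Since stone, crew are not tight, their duals are 0.
The binding rows give the dual system: 6·y_soil + 1·y_equipment = 37 and 6·y_soil + 3·y_equipment = 45.
This yields shadow prices y_soil = 5.5, y_equipment = 4.
Δz = y_equipment·Δb = 4 × (5) = 20, so new z* = 2576 + 20 = 2596.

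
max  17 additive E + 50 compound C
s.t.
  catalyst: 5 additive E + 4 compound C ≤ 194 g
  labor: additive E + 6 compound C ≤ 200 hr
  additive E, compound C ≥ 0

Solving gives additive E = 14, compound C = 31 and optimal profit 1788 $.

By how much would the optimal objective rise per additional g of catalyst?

2

Both catalyst and labor are binding at x*.
From A_Bᵀ y = c: 5·y_catalyst + 1·y_labor = 17; 4·y_catalyst + 6·y_labor = 50.
Solving: y_catalyst = 2, y_labor = 7.
Shadow price of catalyst = 2.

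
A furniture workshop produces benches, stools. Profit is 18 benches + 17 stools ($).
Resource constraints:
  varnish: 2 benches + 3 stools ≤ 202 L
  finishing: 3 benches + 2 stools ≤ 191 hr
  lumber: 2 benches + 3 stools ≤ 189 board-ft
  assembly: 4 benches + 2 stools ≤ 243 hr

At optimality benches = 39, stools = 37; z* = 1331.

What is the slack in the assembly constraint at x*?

assembly used = 4·39 + 2·37 = 230; slack = 243 − 230 = 13.

13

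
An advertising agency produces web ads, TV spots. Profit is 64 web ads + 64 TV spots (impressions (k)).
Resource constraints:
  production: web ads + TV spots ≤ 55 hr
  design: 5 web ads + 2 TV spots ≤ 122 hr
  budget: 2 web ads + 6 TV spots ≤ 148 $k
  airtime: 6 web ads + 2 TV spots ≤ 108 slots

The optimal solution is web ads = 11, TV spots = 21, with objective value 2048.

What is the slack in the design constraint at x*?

25

design used = 5·11 + 2·21 = 97; slack = 122 − 97 = 25.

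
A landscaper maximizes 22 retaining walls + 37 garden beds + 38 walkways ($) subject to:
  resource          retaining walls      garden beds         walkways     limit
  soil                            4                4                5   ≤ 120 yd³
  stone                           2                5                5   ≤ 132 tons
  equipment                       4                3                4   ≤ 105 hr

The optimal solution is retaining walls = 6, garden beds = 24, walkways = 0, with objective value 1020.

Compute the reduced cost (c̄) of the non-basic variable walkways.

At the optimum: soil uses 120 of 120 (binding); stone uses 132 of 132 (binding); equipment uses 96 of 105 (slack = 9).
Since equipment is not tight, its dual is 0.
The binding rows give the dual system: 4·y_soil + 2·y_stone = 22 and 4·y_soil + 5·y_stone = 37.
Solving: y_soil = 3, y_stone = 5.
Reduced cost of walkways: c₃ − yᵀa₃ = 38 − (3·5 + 5·5) = 38 − 40 = -2.

-2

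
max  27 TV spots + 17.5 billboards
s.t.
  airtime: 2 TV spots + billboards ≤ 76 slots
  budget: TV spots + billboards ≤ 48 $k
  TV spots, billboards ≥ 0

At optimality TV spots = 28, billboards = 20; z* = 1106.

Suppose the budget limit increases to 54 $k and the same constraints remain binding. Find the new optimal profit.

1154

Both airtime and budget are binding at x*.
From A_Bᵀ y = c: 2·y_airtime + 1·y_budget = 27; 1·y_airtime + 1·y_budget = 17.5.
Solving: y_airtime = 9.5, y_budget = 8.
Δz = y_budget·Δb = 8 × (6) = 48, so new z* = 1106 + 48 = 1154.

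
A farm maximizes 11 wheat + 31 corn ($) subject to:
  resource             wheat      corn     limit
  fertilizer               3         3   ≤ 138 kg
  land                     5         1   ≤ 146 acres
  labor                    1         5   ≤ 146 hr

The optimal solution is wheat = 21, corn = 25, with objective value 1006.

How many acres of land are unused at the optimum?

land used = 5·21 + 1·25 = 130; slack = 146 − 130 = 16.

16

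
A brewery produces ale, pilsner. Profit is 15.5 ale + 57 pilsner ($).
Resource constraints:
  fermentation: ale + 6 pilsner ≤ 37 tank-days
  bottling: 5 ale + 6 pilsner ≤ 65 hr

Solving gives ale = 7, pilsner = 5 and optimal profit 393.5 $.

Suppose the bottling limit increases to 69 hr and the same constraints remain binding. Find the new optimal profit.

At the optimum: fermentation uses 37 of 37 (binding); bottling uses 65 of 65 (binding).
Dual feasibility on the basic columns requires 1·y_fermentation + 5·y_bottling = 15.5, 6·y_fermentation + 6·y_bottling = 57.
Solving: y_fermentation = 8, y_bottling = 1.5.
Δz = y_bottling·Δb = 1.5 × (4) = 6, so new z* = 393.5 + 6 = 399.5.

399.5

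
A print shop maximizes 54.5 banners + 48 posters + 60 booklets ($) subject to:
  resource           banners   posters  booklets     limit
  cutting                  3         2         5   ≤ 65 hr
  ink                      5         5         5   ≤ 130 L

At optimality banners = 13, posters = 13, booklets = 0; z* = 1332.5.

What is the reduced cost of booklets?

-7.5

Both cutting and ink are binding at x*.
Dual feasibility on the basic columns requires 3·y_cutting + 5·y_ink = 54.5, 2·y_cutting + 5·y_ink = 48.
This yields shadow prices y_cutting = 6.5, y_ink = 7.
Reduced cost of booklets: c₃ − yᵀa₃ = 60 − (6.5·5 + 7·5) = 60 − 67.5 = -7.5.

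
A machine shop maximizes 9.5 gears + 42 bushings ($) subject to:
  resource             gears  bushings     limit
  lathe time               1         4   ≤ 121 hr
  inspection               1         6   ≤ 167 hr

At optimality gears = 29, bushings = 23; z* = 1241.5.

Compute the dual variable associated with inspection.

Both lathe time and inspection are binding at x*.
Dual feasibility on the basic columns requires 1·y_lathe time + 1·y_inspection = 9.5, 4·y_lathe time + 6·y_inspection = 42.
This yields shadow prices y_lathe time = 7.5, y_inspection = 2.
Shadow price of inspection = 2.

2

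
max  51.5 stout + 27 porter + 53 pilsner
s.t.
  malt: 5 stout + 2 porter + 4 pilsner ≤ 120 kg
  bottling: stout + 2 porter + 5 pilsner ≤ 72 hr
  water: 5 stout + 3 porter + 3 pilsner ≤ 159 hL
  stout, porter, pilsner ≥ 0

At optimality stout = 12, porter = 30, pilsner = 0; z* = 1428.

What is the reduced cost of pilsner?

-5

Binding: malt and bottling. Non-binding: water (9 unused).
Slack constraints have shadow price 0 (complementary slackness).
The binding rows give the dual system: 5·y_malt + 1·y_bottling = 51.5 and 2·y_malt + 2·y_bottling = 27.
Solving: y_malt = 9.5, y_bottling = 4.
Reduced cost of pilsner: c₃ − yᵀa₃ = 53 − (9.5·4 + 4·5) = 53 − 58 = -5.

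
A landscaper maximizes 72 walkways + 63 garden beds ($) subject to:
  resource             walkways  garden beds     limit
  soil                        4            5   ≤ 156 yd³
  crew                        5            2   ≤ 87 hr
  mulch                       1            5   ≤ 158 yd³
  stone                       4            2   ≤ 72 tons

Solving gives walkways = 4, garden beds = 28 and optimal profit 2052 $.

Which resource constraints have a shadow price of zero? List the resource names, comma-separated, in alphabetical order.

crew, mulch

soil: 156/156 (binding)
crew: 76/87 (slack 11)
mulch: 144/158 (slack 14)
stone: 72/72 (binding)
By complementary slackness, a constraint with positive slack has shadow price 0 → crew, mulch.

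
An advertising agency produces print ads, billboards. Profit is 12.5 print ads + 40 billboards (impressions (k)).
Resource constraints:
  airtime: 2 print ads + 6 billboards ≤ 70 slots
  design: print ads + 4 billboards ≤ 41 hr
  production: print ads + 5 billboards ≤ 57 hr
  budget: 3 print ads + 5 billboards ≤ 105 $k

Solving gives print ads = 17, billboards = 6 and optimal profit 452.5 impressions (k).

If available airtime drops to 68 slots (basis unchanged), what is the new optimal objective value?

442.5

At the optimum: airtime uses 70 of 70 (binding); design uses 41 of 41 (binding); production uses 47 of 57 (slack = 10); budget uses 81 of 105 (slack = 24).
Since production, budget are not tight, their duals are 0.
The binding rows give the dual system: 2·y_airtime + 1·y_design = 12.5 and 6·y_airtime + 4·y_design = 40.
→ y_airtime = 5 and y_design = 2.5.
Δz = y_airtime·Δb = 5 × (-2) = -10, so new z* = 452.5 − 10 = 442.5.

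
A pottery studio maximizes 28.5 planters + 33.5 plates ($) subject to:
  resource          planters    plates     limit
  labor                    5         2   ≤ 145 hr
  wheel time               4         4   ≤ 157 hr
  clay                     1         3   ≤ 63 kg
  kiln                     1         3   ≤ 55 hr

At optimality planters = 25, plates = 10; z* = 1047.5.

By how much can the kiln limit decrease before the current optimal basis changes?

26

Binding constraints: labor, kiln. The basis is B = [[5,2],[1,3]] with det 13.
Per unit decrease in kiln, x* moves by d = (0.1538, -0.3846).
The basis stays optimal until plates reaches 0; allowable decrease = 26 hr.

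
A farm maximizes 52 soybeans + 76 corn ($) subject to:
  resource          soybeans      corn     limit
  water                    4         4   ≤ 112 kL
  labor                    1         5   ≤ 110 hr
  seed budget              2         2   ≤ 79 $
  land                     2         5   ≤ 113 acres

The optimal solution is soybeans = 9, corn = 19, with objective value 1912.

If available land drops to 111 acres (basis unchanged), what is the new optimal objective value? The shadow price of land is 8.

1896

Δb = -2, so new z* = 1912 + (8)·(-2) = 1912 − 16 = 1896.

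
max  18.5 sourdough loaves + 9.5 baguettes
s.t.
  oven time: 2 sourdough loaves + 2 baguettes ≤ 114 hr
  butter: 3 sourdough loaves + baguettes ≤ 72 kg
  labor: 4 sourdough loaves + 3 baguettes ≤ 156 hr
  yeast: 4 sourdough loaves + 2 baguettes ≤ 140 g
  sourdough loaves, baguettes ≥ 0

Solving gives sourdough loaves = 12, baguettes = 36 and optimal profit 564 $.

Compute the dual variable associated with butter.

At the optimum: oven time uses 96 of 114 (slack = 18); butter uses 72 of 72 (binding); labor uses 156 of 156 (binding); yeast uses 120 of 140 (slack = 20).
By complementary slackness, y = 0 for the non-binding constraints.
The binding rows give the dual system: 3·y_butter + 4·y_labor = 18.5 and 1·y_butter + 3·y_labor = 9.5.
→ y_butter = 3.5 and y_labor = 2.
Shadow price of butter = 3.5.

3.5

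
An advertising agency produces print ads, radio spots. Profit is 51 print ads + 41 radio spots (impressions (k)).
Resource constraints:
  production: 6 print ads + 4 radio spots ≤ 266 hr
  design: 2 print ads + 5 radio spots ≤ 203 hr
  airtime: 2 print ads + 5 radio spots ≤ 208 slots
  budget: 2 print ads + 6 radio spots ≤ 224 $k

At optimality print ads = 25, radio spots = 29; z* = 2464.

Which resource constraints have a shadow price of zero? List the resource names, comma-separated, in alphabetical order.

production: 266/266 (binding)
design: 195/203 (slack 8)
airtime: 195/208 (slack 13)
budget: 224/224 (binding)
By complementary slackness, a constraint with positive slack has shadow price 0 → airtime, design.

airtime, design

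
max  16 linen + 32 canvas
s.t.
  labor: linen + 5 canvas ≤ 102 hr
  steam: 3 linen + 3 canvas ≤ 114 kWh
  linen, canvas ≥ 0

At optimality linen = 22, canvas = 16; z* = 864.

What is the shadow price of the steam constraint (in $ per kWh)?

At the optimum: labor uses 102 of 102 (binding); steam uses 114 of 114 (binding).
From A_Bᵀ y = c: 1·y_labor + 3·y_steam = 16; 5·y_labor + 3·y_steam = 32.
→ y_labor = 4 and y_steam = 4.
Shadow price of steam = 4.

4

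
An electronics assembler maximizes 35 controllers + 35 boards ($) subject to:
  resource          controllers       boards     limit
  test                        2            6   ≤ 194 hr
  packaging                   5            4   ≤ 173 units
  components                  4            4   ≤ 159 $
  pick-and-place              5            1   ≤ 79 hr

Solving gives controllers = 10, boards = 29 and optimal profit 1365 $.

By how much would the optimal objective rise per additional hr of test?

5

Check each constraint at x*: test 194/194 (tight); packaging 166/173 (slack 7); components 156/159 (slack 3); pick-and-place 79/79 (tight).
Since packaging, components are not tight, their duals are 0.
The binding rows give the dual system: 2·y_test + 5·y_pick-and-place = 35 and 6·y_test + 1·y_pick-and-place = 35.
→ y_test = 5 and y_pick-and-place = 5.
Shadow price of test = 5.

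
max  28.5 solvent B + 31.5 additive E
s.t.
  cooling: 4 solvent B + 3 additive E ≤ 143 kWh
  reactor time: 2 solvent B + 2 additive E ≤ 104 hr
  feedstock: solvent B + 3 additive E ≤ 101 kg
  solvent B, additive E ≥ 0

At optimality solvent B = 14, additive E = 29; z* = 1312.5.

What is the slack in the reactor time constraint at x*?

reactor time used = 2·14 + 2·29 = 86; slack = 104 − 86 = 18.

18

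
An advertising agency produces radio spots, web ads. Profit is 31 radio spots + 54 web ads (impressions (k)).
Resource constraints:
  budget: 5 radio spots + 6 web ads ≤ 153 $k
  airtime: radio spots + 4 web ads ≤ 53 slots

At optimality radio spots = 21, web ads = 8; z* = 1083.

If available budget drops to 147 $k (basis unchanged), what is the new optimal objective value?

1053

At the optimum: budget uses 153 of 153 (binding); airtime uses 53 of 53 (binding).
Dual feasibility on the basic columns requires 5·y_budget + 1·y_airtime = 31, 6·y_budget + 4·y_airtime = 54.
Solving: y_budget = 5, y_airtime = 6.
Δz = y_budget·Δb = 5 × (-6) = -30, so new z* = 1083 − 30 = 1053.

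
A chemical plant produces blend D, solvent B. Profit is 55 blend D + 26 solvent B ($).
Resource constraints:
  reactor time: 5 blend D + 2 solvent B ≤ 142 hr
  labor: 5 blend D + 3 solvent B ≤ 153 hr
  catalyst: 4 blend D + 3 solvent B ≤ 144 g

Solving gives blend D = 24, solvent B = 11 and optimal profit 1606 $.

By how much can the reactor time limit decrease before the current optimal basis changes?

25

Binding constraints: reactor time, labor. The basis is B = [[5,2],[5,3]] with det 5.
Per unit decrease in reactor time, x* moves by d = (-0.6, 1).
The basis stays optimal until catalyst becomes binding; allowable decrease = 25 hr.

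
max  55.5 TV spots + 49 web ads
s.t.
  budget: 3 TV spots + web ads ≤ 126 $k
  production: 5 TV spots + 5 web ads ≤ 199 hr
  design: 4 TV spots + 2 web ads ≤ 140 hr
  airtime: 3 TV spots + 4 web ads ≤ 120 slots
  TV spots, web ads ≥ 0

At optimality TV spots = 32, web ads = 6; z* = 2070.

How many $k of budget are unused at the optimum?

24

budget used = 3·32 + 1·6 = 102; slack = 126 − 102 = 24.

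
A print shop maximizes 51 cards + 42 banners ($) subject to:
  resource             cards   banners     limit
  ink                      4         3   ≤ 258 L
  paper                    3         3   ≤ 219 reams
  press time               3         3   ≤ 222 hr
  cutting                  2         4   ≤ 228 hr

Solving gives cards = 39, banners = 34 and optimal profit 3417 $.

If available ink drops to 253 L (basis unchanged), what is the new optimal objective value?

3372

Binding: ink and paper. Non-binding: press time (3 unused), cutting (14 unused).
Since press time, cutting are not tight, their duals are 0.
The binding rows give the dual system: 4·y_ink + 3·y_paper = 51 and 3·y_ink + 3·y_paper = 42.
→ y_ink = 9 and y_paper = 5.
Δz = y_ink·Δb = 9 × (-5) = -45, so new z* = 3417 − 45 = 3372.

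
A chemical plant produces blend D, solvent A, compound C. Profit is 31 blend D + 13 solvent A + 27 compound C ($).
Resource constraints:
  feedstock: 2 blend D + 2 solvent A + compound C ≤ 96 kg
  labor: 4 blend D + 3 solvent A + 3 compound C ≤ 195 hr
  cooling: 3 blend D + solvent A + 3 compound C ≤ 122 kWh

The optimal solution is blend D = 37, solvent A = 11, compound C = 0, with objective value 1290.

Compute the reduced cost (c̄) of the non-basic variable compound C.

Binding: feedstock and cooling. Non-binding: labor (14 unused).
Slack constraints have shadow price 0 (complementary slackness).
From A_Bᵀ y = c: 2·y_feedstock + 3·y_cooling = 31; 2·y_feedstock + 1·y_cooling = 13.
This yields shadow prices y_feedstock = 2, y_cooling = 9.
Reduced cost of compound C: c₃ − yᵀa₃ = 27 − (2·1 + 9·3) = 27 − 29 = -2.

-2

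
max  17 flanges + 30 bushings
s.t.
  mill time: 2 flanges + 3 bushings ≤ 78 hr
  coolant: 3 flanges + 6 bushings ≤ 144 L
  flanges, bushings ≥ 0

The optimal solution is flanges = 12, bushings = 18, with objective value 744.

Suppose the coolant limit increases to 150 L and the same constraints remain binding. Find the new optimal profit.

762

At the optimum: mill time uses 78 of 78 (binding); coolant uses 144 of 144 (binding).
Dual feasibility on the basic columns requires 2·y_mill time + 3·y_coolant = 17, 3·y_mill time + 6·y_coolant = 30.
This yields shadow prices y_mill time = 4, y_coolant = 3.
Δz = y_coolant·Δb = 3 × (6) = 18, so new z* = 744 + 18 = 762.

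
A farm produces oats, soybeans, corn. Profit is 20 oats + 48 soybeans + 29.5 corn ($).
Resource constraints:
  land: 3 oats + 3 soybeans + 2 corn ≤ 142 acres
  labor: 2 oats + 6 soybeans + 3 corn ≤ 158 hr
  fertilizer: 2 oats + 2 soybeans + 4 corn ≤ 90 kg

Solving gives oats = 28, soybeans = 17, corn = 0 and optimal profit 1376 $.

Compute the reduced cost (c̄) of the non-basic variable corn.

Binding: labor and fertilizer. Non-binding: land (7 unused).
Slack constraints have shadow price 0 (complementary slackness).
The binding rows give the dual system: 2·y_labor + 2·y_fertilizer = 20 and 6·y_labor + 2·y_fertilizer = 48.
Solving: y_labor = 7, y_fertilizer = 3.
Reduced cost of corn: c₃ − yᵀa₃ = 29.5 − (7·3 + 3·4) = 29.5 − 33 = -3.5.

-3.5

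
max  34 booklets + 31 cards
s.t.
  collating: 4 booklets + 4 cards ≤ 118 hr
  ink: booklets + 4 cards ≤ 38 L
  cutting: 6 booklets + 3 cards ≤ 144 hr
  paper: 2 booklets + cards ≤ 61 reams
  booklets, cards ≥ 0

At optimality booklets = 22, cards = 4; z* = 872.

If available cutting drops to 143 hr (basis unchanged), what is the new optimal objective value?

867

Check each constraint at x*: collating 104/118 (slack 14); ink 38/38 (tight); cutting 144/144 (tight); paper 48/61 (slack 13).
By complementary slackness, y = 0 for the non-binding constraints.
The binding rows give the dual system: 1·y_ink + 6·y_cutting = 34 and 4·y_ink + 3·y_cutting = 31.
This yields shadow prices y_ink = 4, y_cutting = 5.
Δz = y_cutting·Δb = 5 × (-1) = -5, so new z* = 872 − 5 = 867.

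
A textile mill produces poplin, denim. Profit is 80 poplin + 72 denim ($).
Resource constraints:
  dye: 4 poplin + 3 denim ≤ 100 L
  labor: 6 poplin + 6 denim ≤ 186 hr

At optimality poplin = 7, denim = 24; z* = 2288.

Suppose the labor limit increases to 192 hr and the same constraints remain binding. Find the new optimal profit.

At the optimum: dye uses 100 of 100 (binding); labor uses 186 of 186 (binding).
Dual feasibility on the basic columns requires 4·y_dye + 6·y_labor = 80, 3·y_dye + 6·y_labor = 72.
This yields shadow prices y_dye = 8, y_labor = 8.
Δz = y_labor·Δb = 8 × (6) = 48, so new z* = 2288 + 48 = 2336.

2336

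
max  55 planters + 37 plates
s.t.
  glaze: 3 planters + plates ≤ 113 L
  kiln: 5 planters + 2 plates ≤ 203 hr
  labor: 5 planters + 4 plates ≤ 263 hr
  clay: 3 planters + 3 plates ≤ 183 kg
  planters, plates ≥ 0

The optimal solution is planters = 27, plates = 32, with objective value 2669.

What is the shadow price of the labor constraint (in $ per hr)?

8

Check each constraint at x*: glaze 113/113 (tight); kiln 199/203 (slack 4); labor 263/263 (tight); clay 177/183 (slack 6).
By complementary slackness, y = 0 for the non-binding constraints.
From A_Bᵀ y = c: 3·y_glaze + 5·y_labor = 55; 1·y_glaze + 4·y_labor = 37.
→ y_glaze = 5 and y_labor = 8.
Shadow price of labor = 8.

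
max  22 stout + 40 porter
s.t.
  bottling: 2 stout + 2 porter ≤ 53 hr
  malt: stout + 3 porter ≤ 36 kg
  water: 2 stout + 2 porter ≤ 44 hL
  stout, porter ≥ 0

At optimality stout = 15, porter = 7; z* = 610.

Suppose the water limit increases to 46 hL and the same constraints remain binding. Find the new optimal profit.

623

At the optimum: bottling uses 44 of 53 (slack = 9); malt uses 36 of 36 (binding); water uses 44 of 44 (binding).
Since bottling is not tight, its dual is 0.
From A_Bᵀ y = c: 1·y_malt + 2·y_water = 22; 3·y_malt + 2·y_water = 40.
→ y_malt = 9 and y_water = 6.5.
Δz = y_water·Δb = 6.5 × (2) = 13, so new z* = 610 + 13 = 623.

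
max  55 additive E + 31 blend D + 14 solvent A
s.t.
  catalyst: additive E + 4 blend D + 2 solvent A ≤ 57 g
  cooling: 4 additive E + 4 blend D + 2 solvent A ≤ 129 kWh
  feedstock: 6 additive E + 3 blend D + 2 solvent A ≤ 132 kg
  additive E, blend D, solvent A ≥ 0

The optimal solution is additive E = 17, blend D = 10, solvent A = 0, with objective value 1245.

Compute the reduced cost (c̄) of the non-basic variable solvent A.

At the optimum: catalyst uses 57 of 57 (binding); cooling uses 108 of 129 (slack = 21); feedstock uses 132 of 132 (binding).
Slack constraints have shadow price 0 (complementary slackness).
The binding rows give the dual system: 1·y_catalyst + 6·y_feedstock = 55 and 4·y_catalyst + 3·y_feedstock = 31.
This yields shadow prices y_catalyst = 1, y_feedstock = 9.
Reduced cost of solvent A: c₃ − yᵀa₃ = 14 − (1·2 + 9·2) = 14 − 20 = -6.

-6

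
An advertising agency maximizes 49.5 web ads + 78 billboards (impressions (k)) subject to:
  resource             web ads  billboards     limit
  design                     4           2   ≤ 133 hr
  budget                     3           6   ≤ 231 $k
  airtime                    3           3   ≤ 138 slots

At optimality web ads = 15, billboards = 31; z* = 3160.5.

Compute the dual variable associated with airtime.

At the optimum: design uses 122 of 133 (slack = 11); budget uses 231 of 231 (binding); airtime uses 138 of 138 (binding).
By complementary slackness, y = 0 for the non-binding constraint.
Dual feasibility on the basic columns requires 3·y_budget + 3·y_airtime = 49.5, 6·y_budget + 3·y_airtime = 78.
→ y_budget = 9.5 and y_airtime = 7.
Shadow price of airtime = 7.

7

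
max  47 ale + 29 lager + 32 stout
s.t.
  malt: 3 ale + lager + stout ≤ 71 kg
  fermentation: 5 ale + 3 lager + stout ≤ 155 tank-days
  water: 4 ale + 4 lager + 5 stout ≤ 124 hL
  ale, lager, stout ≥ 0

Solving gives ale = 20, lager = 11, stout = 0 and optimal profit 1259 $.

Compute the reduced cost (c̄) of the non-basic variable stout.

At the optimum: malt uses 71 of 71 (binding); fermentation uses 133 of 155 (slack = 22); water uses 124 of 124 (binding).
Since fermentation is not tight, its dual is 0.
Dual feasibility on the basic columns requires 3·y_malt + 4·y_water = 47, 1·y_malt + 4·y_water = 29.
Solving: y_malt = 9, y_water = 5.
Reduced cost of stout: c₃ − yᵀa₃ = 32 − (9·1 + 5·5) = 32 − 34 = -2.

-2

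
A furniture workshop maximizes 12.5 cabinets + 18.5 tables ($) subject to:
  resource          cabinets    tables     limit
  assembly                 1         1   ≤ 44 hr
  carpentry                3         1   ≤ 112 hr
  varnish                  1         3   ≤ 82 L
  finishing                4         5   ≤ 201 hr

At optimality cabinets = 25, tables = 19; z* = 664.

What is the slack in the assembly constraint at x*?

assembly used = 1·25 + 1·19 = 44; slack = 44 − 44 = 0.

0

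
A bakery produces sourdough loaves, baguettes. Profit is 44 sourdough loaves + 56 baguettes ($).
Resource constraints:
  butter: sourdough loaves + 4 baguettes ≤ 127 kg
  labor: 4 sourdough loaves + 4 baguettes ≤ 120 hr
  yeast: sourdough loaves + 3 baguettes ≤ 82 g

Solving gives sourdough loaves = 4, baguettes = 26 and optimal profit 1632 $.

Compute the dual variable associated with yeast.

6

Binding: labor and yeast. Non-binding: butter (19 unused).
Since butter is not tight, its dual is 0.
Dual feasibility on the basic columns requires 4·y_labor + 1·y_yeast = 44, 4·y_labor + 3·y_yeast = 56.
This yields shadow prices y_labor = 9.5, y_yeast = 6.
Shadow price of yeast = 6.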